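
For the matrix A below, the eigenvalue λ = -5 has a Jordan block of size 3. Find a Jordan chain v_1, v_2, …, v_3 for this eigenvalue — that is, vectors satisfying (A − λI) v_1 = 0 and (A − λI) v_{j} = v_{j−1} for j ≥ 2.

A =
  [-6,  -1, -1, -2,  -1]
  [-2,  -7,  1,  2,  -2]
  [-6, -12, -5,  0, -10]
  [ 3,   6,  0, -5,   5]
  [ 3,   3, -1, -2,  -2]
A Jordan chain for λ = -5 of length 3:
v_1 = (1, 2, 4, -2, -3)ᵀ
v_2 = (-1, 1, 0, 0, -1)ᵀ
v_3 = (0, 0, 1, 0, 0)ᵀ

Let N = A − (-5)·I. We want v_3 with N^3 v_3 = 0 but N^2 v_3 ≠ 0; then v_{j-1} := N · v_j for j = 3, …, 2.

Pick v_3 = (0, 0, 1, 0, 0)ᵀ.
Then v_2 = N · v_3 = (-1, 1, 0, 0, -1)ᵀ.
Then v_1 = N · v_2 = (1, 2, 4, -2, -3)ᵀ.

Sanity check: (A − (-5)·I) v_1 = (0, 0, 0, 0, 0)ᵀ = 0. ✓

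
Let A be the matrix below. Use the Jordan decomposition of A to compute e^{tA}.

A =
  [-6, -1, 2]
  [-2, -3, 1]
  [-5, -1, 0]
e^{tA} =
  [t^2*exp(-3*t)/2 - 3*t*exp(-3*t) + exp(-3*t), t^2*exp(-3*t)/2 - t*exp(-3*t), -t^2*exp(-3*t)/2 + 2*t*exp(-3*t)]
  [t^2*exp(-3*t)/2 - 2*t*exp(-3*t), t^2*exp(-3*t)/2 + exp(-3*t), -t^2*exp(-3*t)/2 + t*exp(-3*t)]
  [t^2*exp(-3*t) - 5*t*exp(-3*t), t^2*exp(-3*t) - t*exp(-3*t), -t^2*exp(-3*t) + 3*t*exp(-3*t) + exp(-3*t)]

Strategy: write A = P · J · P⁻¹ where J is a Jordan canonical form, so e^{tA} = P · e^{tJ} · P⁻¹, and e^{tJ} can be computed block-by-block.

A has Jordan form
J =
  [-3,  1,  0]
  [ 0, -3,  1]
  [ 0,  0, -3]
(up to reordering of blocks).

Per-block formulas:
  For a 3×3 Jordan block J_3(-3): exp(t · J_3(-3)) = e^(-3t)·(I + t·N + (t^2/2)·N^2), where N is the 3×3 nilpotent shift.

After assembling e^{tJ} and conjugating by P, we get:

e^{tA} =
  [t^2*exp(-3*t)/2 - 3*t*exp(-3*t) + exp(-3*t), t^2*exp(-3*t)/2 - t*exp(-3*t), -t^2*exp(-3*t)/2 + 2*t*exp(-3*t)]
  [t^2*exp(-3*t)/2 - 2*t*exp(-3*t), t^2*exp(-3*t)/2 + exp(-3*t), -t^2*exp(-3*t)/2 + t*exp(-3*t)]
  [t^2*exp(-3*t) - 5*t*exp(-3*t), t^2*exp(-3*t) - t*exp(-3*t), -t^2*exp(-3*t) + 3*t*exp(-3*t) + exp(-3*t)]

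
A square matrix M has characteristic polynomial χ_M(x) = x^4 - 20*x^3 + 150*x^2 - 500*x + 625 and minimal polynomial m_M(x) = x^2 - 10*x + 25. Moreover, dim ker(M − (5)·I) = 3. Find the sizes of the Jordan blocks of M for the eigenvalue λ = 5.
Block sizes for λ = 5: [2, 1, 1]

Step 1 — from the characteristic polynomial, algebraic multiplicity of λ = 5 is 4. From dim ker(M − (5)·I) = 3, there are exactly 3 Jordan blocks for λ = 5.
Step 2 — from the minimal polynomial, the factor (x − 5)^2 tells us the largest block for λ = 5 has size 2.
Step 3 — with total size 4, 3 blocks, and largest block 2, the block sizes (in nonincreasing order) are [2, 1, 1].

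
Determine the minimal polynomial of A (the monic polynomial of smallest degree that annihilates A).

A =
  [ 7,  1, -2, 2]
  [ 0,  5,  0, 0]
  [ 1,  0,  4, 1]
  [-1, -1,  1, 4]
x^2 - 10*x + 25

The characteristic polynomial is χ_A(x) = (x - 5)^4, so the eigenvalues are known. The minimal polynomial is
  m_A(x) = Π_λ (x − λ)^{k_λ}
where k_λ is the size of the *largest* Jordan block for λ (equivalently, the smallest k with (A − λI)^k v = 0 for every generalised eigenvector v of λ).

  λ = 5: largest Jordan block has size 2, contributing (x − 5)^2

So m_A(x) = (x - 5)^2 = x^2 - 10*x + 25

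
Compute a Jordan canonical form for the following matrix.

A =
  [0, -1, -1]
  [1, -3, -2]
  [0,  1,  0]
J_3(-1)

The characteristic polynomial is
  det(x·I − A) = x^3 + 3*x^2 + 3*x + 1 = (x + 1)^3

Eigenvalues and multiplicities (the geometric multiplicity of λ is n − rank(A − λI), which equals the number of Jordan blocks for λ):
  λ = -1: algebraic multiplicity = 3, geometric multiplicity = 1

Determining the block sizes for each eigenvalue:
  λ = -1: one block (gm = 1), so the single block has size am = 3 → block sizes [3]

Assembling the blocks gives a Jordan form
J =
  [-1,  1,  0]
  [ 0, -1,  1]
  [ 0,  0, -1]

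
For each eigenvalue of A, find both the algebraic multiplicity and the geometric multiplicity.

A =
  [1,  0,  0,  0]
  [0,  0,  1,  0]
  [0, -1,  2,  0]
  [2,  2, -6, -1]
λ = -1: alg = 1, geom = 1; λ = 1: alg = 3, geom = 2

Step 1 — factor the characteristic polynomial to read off the algebraic multiplicities:
  χ_A(x) = (x - 1)^3*(x + 1)

Step 2 — compute geometric multiplicities via the rank-nullity identity g(λ) = n − rank(A − λI):
  rank(A − (-1)·I) = 3, so dim ker(A − (-1)·I) = n − 3 = 1
  rank(A − (1)·I) = 2, so dim ker(A − (1)·I) = n − 2 = 2

Summary:
  λ = -1: algebraic multiplicity = 1, geometric multiplicity = 1
  λ = 1: algebraic multiplicity = 3, geometric multiplicity = 2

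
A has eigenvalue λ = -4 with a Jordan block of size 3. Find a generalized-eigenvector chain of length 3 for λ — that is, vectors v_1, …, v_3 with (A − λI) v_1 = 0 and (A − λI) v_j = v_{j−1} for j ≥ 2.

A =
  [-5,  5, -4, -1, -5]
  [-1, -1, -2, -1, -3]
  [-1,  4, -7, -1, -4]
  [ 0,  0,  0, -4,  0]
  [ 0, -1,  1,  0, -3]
A Jordan chain for λ = -4 of length 3:
v_1 = (-1, -1, -1, 0, 0)ᵀ
v_2 = (5, 3, 4, 0, -1)ᵀ
v_3 = (0, 1, 0, 0, 0)ᵀ

Let N = A − (-4)·I. We want v_3 with N^3 v_3 = 0 but N^2 v_3 ≠ 0; then v_{j-1} := N · v_j for j = 3, …, 2.

Pick v_3 = (0, 1, 0, 0, 0)ᵀ.
Then v_2 = N · v_3 = (5, 3, 4, 0, -1)ᵀ.
Then v_1 = N · v_2 = (-1, -1, -1, 0, 0)ᵀ.

Sanity check: (A − (-4)·I) v_1 = (0, 0, 0, 0, 0)ᵀ = 0. ✓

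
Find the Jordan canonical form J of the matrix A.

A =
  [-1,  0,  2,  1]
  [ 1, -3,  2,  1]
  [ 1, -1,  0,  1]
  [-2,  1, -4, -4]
J_3(-2) ⊕ J_1(-2)

The characteristic polynomial is
  det(x·I − A) = x^4 + 8*x^3 + 24*x^2 + 32*x + 16 = (x + 2)^4

Eigenvalues and multiplicities (the geometric multiplicity of λ is n − rank(A − λI), which equals the number of Jordan blocks for λ):
  λ = -2: algebraic multiplicity = 4, geometric multiplicity = 2

Determining the block sizes for each eigenvalue:
  λ = -2: with am = 4 and gm = 2, the partition is not yet determined (e.g. several partitions of 4 into 2 parts exist). Let N = A − (-2)·I. Computing rank(N^1) = 2, rank(N^2) = 1, rank(N^3) = 0; the number of blocks of size ≥ j is rank(N^{j−1}) − rank(N^j), giving [2, 1, 1]. So we have 1 block(s) of size 3, 1 block(s) of size 1 → block sizes [3, 1]

Assembling the blocks gives a Jordan form
J =
  [-2,  1,  0,  0]
  [ 0, -2,  1,  0]
  [ 0,  0, -2,  0]
  [ 0,  0,  0, -2]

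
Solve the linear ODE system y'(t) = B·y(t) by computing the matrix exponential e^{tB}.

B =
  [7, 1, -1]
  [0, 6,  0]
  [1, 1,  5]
e^{tB} =
  [t*exp(6*t) + exp(6*t), t*exp(6*t), -t*exp(6*t)]
  [0, exp(6*t), 0]
  [t*exp(6*t), t*exp(6*t), -t*exp(6*t) + exp(6*t)]

Strategy: write B = P · J · P⁻¹ where J is a Jordan canonical form, so e^{tB} = P · e^{tJ} · P⁻¹, and e^{tJ} can be computed block-by-block.

B has Jordan form
J =
  [6, 1, 0]
  [0, 6, 0]
  [0, 0, 6]
(up to reordering of blocks).

Per-block formulas:
  For a 2×2 Jordan block J_2(6): exp(t · J_2(6)) = e^(6t)·(I + t·N), where N is the 2×2 nilpotent shift.
  For a 1×1 block at λ = 6: exp(t · [6]) = [e^(6t)].

After assembling e^{tJ} and conjugating by P, we get:

e^{tB} =
  [t*exp(6*t) + exp(6*t), t*exp(6*t), -t*exp(6*t)]
  [0, exp(6*t), 0]
  [t*exp(6*t), t*exp(6*t), -t*exp(6*t) + exp(6*t)]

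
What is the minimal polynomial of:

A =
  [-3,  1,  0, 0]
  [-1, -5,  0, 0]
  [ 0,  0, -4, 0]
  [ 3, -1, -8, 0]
x^3 + 8*x^2 + 16*x

The characteristic polynomial is χ_A(x) = x*(x + 4)^3, so the eigenvalues are known. The minimal polynomial is
  m_A(x) = Π_λ (x − λ)^{k_λ}
where k_λ is the size of the *largest* Jordan block for λ (equivalently, the smallest k with (A − λI)^k v = 0 for every generalised eigenvector v of λ).

  λ = -4: largest Jordan block has size 2, contributing (x + 4)^2
  λ = 0: largest Jordan block has size 1, contributing (x − 0)

So m_A(x) = x*(x + 4)^2 = x^3 + 8*x^2 + 16*x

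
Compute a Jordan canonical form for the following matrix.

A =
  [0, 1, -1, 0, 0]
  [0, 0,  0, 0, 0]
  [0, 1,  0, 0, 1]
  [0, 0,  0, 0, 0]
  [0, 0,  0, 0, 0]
J_3(0) ⊕ J_1(0) ⊕ J_1(0)

The characteristic polynomial is
  det(x·I − A) = x^5

Eigenvalues and multiplicities (the geometric multiplicity of λ is n − rank(A − λI), which equals the number of Jordan blocks for λ):
  λ = 0: algebraic multiplicity = 5, geometric multiplicity = 3

Determining the block sizes for each eigenvalue:
  λ = 0: with am = 5 and gm = 3, the partition is not yet determined (e.g. several partitions of 5 into 3 parts exist). Let N = A − (0)·I. Computing rank(N^1) = 2, rank(N^2) = 1, rank(N^3) = 0; the number of blocks of size ≥ j is rank(N^{j−1}) − rank(N^j), giving [3, 1, 1]. So we have 1 block(s) of size 3, 2 block(s) of size 1 → block sizes [3, 1, 1]

Assembling the blocks gives a Jordan form
J =
  [0, 1, 0, 0, 0]
  [0, 0, 1, 0, 0]
  [0, 0, 0, 0, 0]
  [0, 0, 0, 0, 0]
  [0, 0, 0, 0, 0]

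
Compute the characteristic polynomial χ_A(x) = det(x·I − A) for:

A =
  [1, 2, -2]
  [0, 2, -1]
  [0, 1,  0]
x^3 - 3*x^2 + 3*x - 1

Expanding det(x·I − A) (e.g. by cofactor expansion or by noting that A is similar to its Jordan form J, which has the same characteristic polynomial as A) gives
  χ_A(x) = x^3 - 3*x^2 + 3*x - 1
which factors as (x - 1)^3. The eigenvalues (with algebraic multiplicities) are λ = 1 with multiplicity 3.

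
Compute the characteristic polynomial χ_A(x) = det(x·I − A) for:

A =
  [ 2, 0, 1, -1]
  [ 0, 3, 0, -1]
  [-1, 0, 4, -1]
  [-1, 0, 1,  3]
x^4 - 12*x^3 + 54*x^2 - 108*x + 81

Expanding det(x·I − A) (e.g. by cofactor expansion or by noting that A is similar to its Jordan form J, which has the same characteristic polynomial as A) gives
  χ_A(x) = x^4 - 12*x^3 + 54*x^2 - 108*x + 81
which factors as (x - 3)^4. The eigenvalues (with algebraic multiplicities) are λ = 3 with multiplicity 4.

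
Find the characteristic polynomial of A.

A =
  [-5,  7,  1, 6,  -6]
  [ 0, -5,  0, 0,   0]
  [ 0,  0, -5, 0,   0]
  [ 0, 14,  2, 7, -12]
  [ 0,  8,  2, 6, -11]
x^5 + 19*x^4 + 130*x^3 + 350*x^2 + 125*x - 625

Expanding det(x·I − A) (e.g. by cofactor expansion or by noting that A is similar to its Jordan form J, which has the same characteristic polynomial as A) gives
  χ_A(x) = x^5 + 19*x^4 + 130*x^3 + 350*x^2 + 125*x - 625
which factors as (x - 1)*(x + 5)^4. The eigenvalues (with algebraic multiplicities) are λ = -5 with multiplicity 4, λ = 1 with multiplicity 1.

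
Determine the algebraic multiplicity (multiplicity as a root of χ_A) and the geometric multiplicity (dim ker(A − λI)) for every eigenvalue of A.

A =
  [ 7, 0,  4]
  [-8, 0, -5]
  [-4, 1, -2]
λ = 1: alg = 2, geom = 1; λ = 3: alg = 1, geom = 1

Step 1 — factor the characteristic polynomial to read off the algebraic multiplicities:
  χ_A(x) = (x - 3)*(x - 1)^2

Step 2 — compute geometric multiplicities via the rank-nullity identity g(λ) = n − rank(A − λI):
  rank(A − (1)·I) = 2, so dim ker(A − (1)·I) = n − 2 = 1
  rank(A − (3)·I) = 2, so dim ker(A − (3)·I) = n − 2 = 1

Summary:
  λ = 1: algebraic multiplicity = 2, geometric multiplicity = 1
  λ = 3: algebraic multiplicity = 1, geometric multiplicity = 1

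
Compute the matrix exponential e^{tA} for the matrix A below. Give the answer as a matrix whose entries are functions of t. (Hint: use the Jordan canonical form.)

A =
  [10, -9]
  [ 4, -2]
e^{tA} =
  [6*t*exp(4*t) + exp(4*t), -9*t*exp(4*t)]
  [4*t*exp(4*t), -6*t*exp(4*t) + exp(4*t)]

Strategy: write A = P · J · P⁻¹ where J is a Jordan canonical form, so e^{tA} = P · e^{tJ} · P⁻¹, and e^{tJ} can be computed block-by-block.

A has Jordan form
J =
  [4, 1]
  [0, 4]
(up to reordering of blocks).

Per-block formulas:
  For a 2×2 Jordan block J_2(4): exp(t · J_2(4)) = e^(4t)·(I + t·N), where N is the 2×2 nilpotent shift.

After assembling e^{tJ} and conjugating by P, we get:

e^{tA} =
  [6*t*exp(4*t) + exp(4*t), -9*t*exp(4*t)]
  [4*t*exp(4*t), -6*t*exp(4*t) + exp(4*t)]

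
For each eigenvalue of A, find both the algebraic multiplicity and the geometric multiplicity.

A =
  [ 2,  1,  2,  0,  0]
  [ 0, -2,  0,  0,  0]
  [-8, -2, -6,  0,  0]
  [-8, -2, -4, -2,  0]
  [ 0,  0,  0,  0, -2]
λ = -2: alg = 5, geom = 4

Step 1 — factor the characteristic polynomial to read off the algebraic multiplicities:
  χ_A(x) = (x + 2)^5

Step 2 — compute geometric multiplicities via the rank-nullity identity g(λ) = n − rank(A − λI):
  rank(A − (-2)·I) = 1, so dim ker(A − (-2)·I) = n − 1 = 4

Summary:
  λ = -2: algebraic multiplicity = 5, geometric multiplicity = 4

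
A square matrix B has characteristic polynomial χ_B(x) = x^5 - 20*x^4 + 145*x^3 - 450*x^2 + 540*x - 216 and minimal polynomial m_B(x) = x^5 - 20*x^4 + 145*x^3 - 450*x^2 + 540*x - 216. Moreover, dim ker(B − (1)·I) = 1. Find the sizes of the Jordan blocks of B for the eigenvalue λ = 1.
Block sizes for λ = 1: [2]

Step 1 — from the characteristic polynomial, algebraic multiplicity of λ = 1 is 2. From dim ker(B − (1)·I) = 1, there are exactly 1 Jordan blocks for λ = 1.
Step 2 — from the minimal polynomial, the factor (x − 1)^2 tells us the largest block for λ = 1 has size 2.
Step 3 — with total size 2, 1 blocks, and largest block 2, the block sizes (in nonincreasing order) are [2].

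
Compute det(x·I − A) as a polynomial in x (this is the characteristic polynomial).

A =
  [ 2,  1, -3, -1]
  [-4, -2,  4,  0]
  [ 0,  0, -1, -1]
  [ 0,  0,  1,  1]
x^4

Expanding det(x·I − A) (e.g. by cofactor expansion or by noting that A is similar to its Jordan form J, which has the same characteristic polynomial as A) gives
  χ_A(x) = x^4
which factors as x^4. The eigenvalues (with algebraic multiplicities) are λ = 0 with multiplicity 4.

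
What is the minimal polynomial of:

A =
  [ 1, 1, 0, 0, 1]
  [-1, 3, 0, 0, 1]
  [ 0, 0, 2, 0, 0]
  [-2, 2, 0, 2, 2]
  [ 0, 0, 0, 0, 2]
x^2 - 4*x + 4

The characteristic polynomial is χ_A(x) = (x - 2)^5, so the eigenvalues are known. The minimal polynomial is
  m_A(x) = Π_λ (x − λ)^{k_λ}
where k_λ is the size of the *largest* Jordan block for λ (equivalently, the smallest k with (A − λI)^k v = 0 for every generalised eigenvector v of λ).

  λ = 2: largest Jordan block has size 2, contributing (x − 2)^2

So m_A(x) = (x - 2)^2 = x^2 - 4*x + 4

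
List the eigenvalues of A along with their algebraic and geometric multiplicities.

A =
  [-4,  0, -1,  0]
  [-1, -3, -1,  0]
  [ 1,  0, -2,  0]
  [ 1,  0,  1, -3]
λ = -3: alg = 4, geom = 3

Step 1 — factor the characteristic polynomial to read off the algebraic multiplicities:
  χ_A(x) = (x + 3)^4

Step 2 — compute geometric multiplicities via the rank-nullity identity g(λ) = n − rank(A − λI):
  rank(A − (-3)·I) = 1, so dim ker(A − (-3)·I) = n − 1 = 3

Summary:
  λ = -3: algebraic multiplicity = 4, geometric multiplicity = 3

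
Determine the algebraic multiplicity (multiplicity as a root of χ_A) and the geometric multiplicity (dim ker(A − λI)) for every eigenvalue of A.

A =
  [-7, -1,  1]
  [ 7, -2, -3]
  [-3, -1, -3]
λ = -4: alg = 3, geom = 1

Step 1 — factor the characteristic polynomial to read off the algebraic multiplicities:
  χ_A(x) = (x + 4)^3

Step 2 — compute geometric multiplicities via the rank-nullity identity g(λ) = n − rank(A − λI):
  rank(A − (-4)·I) = 2, so dim ker(A − (-4)·I) = n − 2 = 1

Summary:
  λ = -4: algebraic multiplicity = 3, geometric multiplicity = 1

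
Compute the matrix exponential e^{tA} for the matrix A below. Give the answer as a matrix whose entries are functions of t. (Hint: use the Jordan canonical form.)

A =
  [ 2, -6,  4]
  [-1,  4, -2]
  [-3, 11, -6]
e^{tA} =
  [-t^2 + 2*t + 1, 4*t^2 - 6*t, -2*t^2 + 4*t]
  [-t, 4*t + 1, -2*t]
  [t^2/2 - 3*t, -2*t^2 + 11*t, t^2 - 6*t + 1]

Strategy: write A = P · J · P⁻¹ where J is a Jordan canonical form, so e^{tA} = P · e^{tJ} · P⁻¹, and e^{tJ} can be computed block-by-block.

A has Jordan form
J =
  [0, 1, 0]
  [0, 0, 1]
  [0, 0, 0]
(up to reordering of blocks).

Per-block formulas:
  For a 3×3 Jordan block J_3(0): exp(t · J_3(0)) = e^(0t)·(I + t·N + (t^2/2)·N^2), where N is the 3×3 nilpotent shift.

After assembling e^{tJ} and conjugating by P, we get:

e^{tA} =
  [-t^2 + 2*t + 1, 4*t^2 - 6*t, -2*t^2 + 4*t]
  [-t, 4*t + 1, -2*t]
  [t^2/2 - 3*t, -2*t^2 + 11*t, t^2 - 6*t + 1]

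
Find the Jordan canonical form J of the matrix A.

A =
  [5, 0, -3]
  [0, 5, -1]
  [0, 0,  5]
J_2(5) ⊕ J_1(5)

The characteristic polynomial is
  det(x·I − A) = x^3 - 15*x^2 + 75*x - 125 = (x - 5)^3

Eigenvalues and multiplicities (the geometric multiplicity of λ is n − rank(A − λI), which equals the number of Jordan blocks for λ):
  λ = 5: algebraic multiplicity = 3, geometric multiplicity = 2

Determining the block sizes for each eigenvalue:
  λ = 5: 2 blocks summing to 3 forces exactly one block of size 2 and the rest size 1 → block sizes [2, 1]

Assembling the blocks gives a Jordan form
J =
  [5, 1, 0]
  [0, 5, 0]
  [0, 0, 5]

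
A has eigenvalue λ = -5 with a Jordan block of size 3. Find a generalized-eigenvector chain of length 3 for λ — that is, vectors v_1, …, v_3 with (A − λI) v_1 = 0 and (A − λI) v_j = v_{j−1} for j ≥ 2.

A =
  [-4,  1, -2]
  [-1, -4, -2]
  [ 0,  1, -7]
A Jordan chain for λ = -5 of length 3:
v_1 = (0, -2, -1)ᵀ
v_2 = (1, -1, 0)ᵀ
v_3 = (1, 0, 0)ᵀ

Let N = A − (-5)·I. We want v_3 with N^3 v_3 = 0 but N^2 v_3 ≠ 0; then v_{j-1} := N · v_j for j = 3, …, 2.

Pick v_3 = (1, 0, 0)ᵀ.
Then v_2 = N · v_3 = (1, -1, 0)ᵀ.
Then v_1 = N · v_2 = (0, -2, -1)ᵀ.

Sanity check: (A − (-5)·I) v_1 = (0, 0, 0)ᵀ = 0. ✓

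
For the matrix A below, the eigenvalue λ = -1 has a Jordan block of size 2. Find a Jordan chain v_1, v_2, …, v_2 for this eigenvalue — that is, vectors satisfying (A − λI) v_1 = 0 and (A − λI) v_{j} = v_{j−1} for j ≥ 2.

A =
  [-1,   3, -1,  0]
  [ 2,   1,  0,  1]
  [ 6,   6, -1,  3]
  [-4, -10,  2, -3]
A Jordan chain for λ = -1 of length 2:
v_1 = (0, 2, 6, -4)ᵀ
v_2 = (1, 0, 0, 0)ᵀ

Let N = A − (-1)·I. We want v_2 with N^2 v_2 = 0 but N^1 v_2 ≠ 0; then v_{j-1} := N · v_j for j = 2, …, 2.

Pick v_2 = (1, 0, 0, 0)ᵀ.
Then v_1 = N · v_2 = (0, 2, 6, -4)ᵀ.

Sanity check: (A − (-1)·I) v_1 = (0, 0, 0, 0)ᵀ = 0. ✓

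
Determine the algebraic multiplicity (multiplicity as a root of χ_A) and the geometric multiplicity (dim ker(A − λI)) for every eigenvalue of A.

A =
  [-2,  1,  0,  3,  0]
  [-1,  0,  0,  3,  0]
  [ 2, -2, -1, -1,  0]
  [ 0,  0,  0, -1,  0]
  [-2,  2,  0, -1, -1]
λ = -1: alg = 5, geom = 3

Step 1 — factor the characteristic polynomial to read off the algebraic multiplicities:
  χ_A(x) = (x + 1)^5

Step 2 — compute geometric multiplicities via the rank-nullity identity g(λ) = n − rank(A − λI):
  rank(A − (-1)·I) = 2, so dim ker(A − (-1)·I) = n − 2 = 3

Summary:
  λ = -1: algebraic multiplicity = 5, geometric multiplicity = 3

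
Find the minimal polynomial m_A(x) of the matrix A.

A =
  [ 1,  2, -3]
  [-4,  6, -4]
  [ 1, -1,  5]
x^3 - 12*x^2 + 48*x - 64

The characteristic polynomial is χ_A(x) = (x - 4)^3, so the eigenvalues are known. The minimal polynomial is
  m_A(x) = Π_λ (x − λ)^{k_λ}
where k_λ is the size of the *largest* Jordan block for λ (equivalently, the smallest k with (A − λI)^k v = 0 for every generalised eigenvector v of λ).

  λ = 4: largest Jordan block has size 3, contributing (x − 4)^3

So m_A(x) = (x - 4)^3 = x^3 - 12*x^2 + 48*x - 64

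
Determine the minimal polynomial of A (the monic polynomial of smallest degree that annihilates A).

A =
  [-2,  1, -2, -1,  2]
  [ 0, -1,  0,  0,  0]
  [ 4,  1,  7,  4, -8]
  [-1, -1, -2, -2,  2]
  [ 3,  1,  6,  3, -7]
x^2 + 2*x + 1

The characteristic polynomial is χ_A(x) = (x + 1)^5, so the eigenvalues are known. The minimal polynomial is
  m_A(x) = Π_λ (x − λ)^{k_λ}
where k_λ is the size of the *largest* Jordan block for λ (equivalently, the smallest k with (A − λI)^k v = 0 for every generalised eigenvector v of λ).

  λ = -1: largest Jordan block has size 2, contributing (x + 1)^2

So m_A(x) = (x + 1)^2 = x^2 + 2*x + 1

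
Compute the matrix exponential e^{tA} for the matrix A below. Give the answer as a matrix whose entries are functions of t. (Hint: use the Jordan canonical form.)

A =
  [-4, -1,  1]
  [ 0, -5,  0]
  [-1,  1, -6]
e^{tA} =
  [t*exp(-5*t) + exp(-5*t), -t*exp(-5*t), t*exp(-5*t)]
  [0, exp(-5*t), 0]
  [-t*exp(-5*t), t*exp(-5*t), -t*exp(-5*t) + exp(-5*t)]

Strategy: write A = P · J · P⁻¹ where J is a Jordan canonical form, so e^{tA} = P · e^{tJ} · P⁻¹, and e^{tJ} can be computed block-by-block.

A has Jordan form
J =
  [-5,  1,  0]
  [ 0, -5,  0]
  [ 0,  0, -5]
(up to reordering of blocks).

Per-block formulas:
  For a 2×2 Jordan block J_2(-5): exp(t · J_2(-5)) = e^(-5t)·(I + t·N), where N is the 2×2 nilpotent shift.
  For a 1×1 block at λ = -5: exp(t · [-5]) = [e^(-5t)].

After assembling e^{tJ} and conjugating by P, we get:

e^{tA} =
  [t*exp(-5*t) + exp(-5*t), -t*exp(-5*t), t*exp(-5*t)]
  [0, exp(-5*t), 0]
  [-t*exp(-5*t), t*exp(-5*t), -t*exp(-5*t) + exp(-5*t)]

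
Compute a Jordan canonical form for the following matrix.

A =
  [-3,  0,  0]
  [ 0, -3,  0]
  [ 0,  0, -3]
J_1(-3) ⊕ J_1(-3) ⊕ J_1(-3)

The characteristic polynomial is
  det(x·I − A) = x^3 + 9*x^2 + 27*x + 27 = (x + 3)^3

Eigenvalues and multiplicities (the geometric multiplicity of λ is n − rank(A − λI), which equals the number of Jordan blocks for λ):
  λ = -3: algebraic multiplicity = 3, geometric multiplicity = 3

Determining the block sizes for each eigenvalue:
  λ = -3: gm = am = 3, so every block has size 1 → block sizes [1, 1, 1]

Assembling the blocks gives a Jordan form
J =
  [-3,  0,  0]
  [ 0, -3,  0]
  [ 0,  0, -3]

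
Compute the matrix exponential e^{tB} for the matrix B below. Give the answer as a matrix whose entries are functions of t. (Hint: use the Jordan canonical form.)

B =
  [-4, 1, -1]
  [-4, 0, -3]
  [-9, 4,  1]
e^{tB} =
  [7*t^2*exp(-t) - 3*t*exp(-t) + exp(-t), -3*t^2*exp(-t) + t*exp(-t), -t^2*exp(-t) - t*exp(-t)]
  [35*t^2*exp(-t)/2 - 4*t*exp(-t), -15*t^2*exp(-t)/2 + t*exp(-t) + exp(-t), -5*t^2*exp(-t)/2 - 3*t*exp(-t)]
  [-7*t^2*exp(-t)/2 - 9*t*exp(-t), 3*t^2*exp(-t)/2 + 4*t*exp(-t), t^2*exp(-t)/2 + 2*t*exp(-t) + exp(-t)]

Strategy: write B = P · J · P⁻¹ where J is a Jordan canonical form, so e^{tB} = P · e^{tJ} · P⁻¹, and e^{tJ} can be computed block-by-block.

B has Jordan form
J =
  [-1,  1,  0]
  [ 0, -1,  1]
  [ 0,  0, -1]
(up to reordering of blocks).

Per-block formulas:
  For a 3×3 Jordan block J_3(-1): exp(t · J_3(-1)) = e^(-1t)·(I + t·N + (t^2/2)·N^2), where N is the 3×3 nilpotent shift.

After assembling e^{tJ} and conjugating by P, we get:

e^{tB} =
  [7*t^2*exp(-t) - 3*t*exp(-t) + exp(-t), -3*t^2*exp(-t) + t*exp(-t), -t^2*exp(-t) - t*exp(-t)]
  [35*t^2*exp(-t)/2 - 4*t*exp(-t), -15*t^2*exp(-t)/2 + t*exp(-t) + exp(-t), -5*t^2*exp(-t)/2 - 3*t*exp(-t)]
  [-7*t^2*exp(-t)/2 - 9*t*exp(-t), 3*t^2*exp(-t)/2 + 4*t*exp(-t), t^2*exp(-t)/2 + 2*t*exp(-t) + exp(-t)]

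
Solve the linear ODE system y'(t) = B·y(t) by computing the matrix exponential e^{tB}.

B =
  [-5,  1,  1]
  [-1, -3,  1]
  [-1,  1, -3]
e^{tB} =
  [-exp(-3*t) + 2*exp(-4*t), exp(-3*t) - exp(-4*t), exp(-3*t) - exp(-4*t)]
  [-exp(-3*t) + exp(-4*t), exp(-3*t), exp(-3*t) - exp(-4*t)]
  [-exp(-3*t) + exp(-4*t), exp(-3*t) - exp(-4*t), exp(-3*t)]

Strategy: write B = P · J · P⁻¹ where J is a Jordan canonical form, so e^{tB} = P · e^{tJ} · P⁻¹, and e^{tJ} can be computed block-by-block.

B has Jordan form
J =
  [-4,  0,  0]
  [ 0, -4,  0]
  [ 0,  0, -3]
(up to reordering of blocks).

Per-block formulas:
  For a 1×1 block at λ = -4: exp(t · [-4]) = [e^(-4t)].
  For a 1×1 block at λ = -3: exp(t · [-3]) = [e^(-3t)].

After assembling e^{tJ} and conjugating by P, we get:

e^{tB} =
  [-exp(-3*t) + 2*exp(-4*t), exp(-3*t) - exp(-4*t), exp(-3*t) - exp(-4*t)]
  [-exp(-3*t) + exp(-4*t), exp(-3*t), exp(-3*t) - exp(-4*t)]
  [-exp(-3*t) + exp(-4*t), exp(-3*t) - exp(-4*t), exp(-3*t)]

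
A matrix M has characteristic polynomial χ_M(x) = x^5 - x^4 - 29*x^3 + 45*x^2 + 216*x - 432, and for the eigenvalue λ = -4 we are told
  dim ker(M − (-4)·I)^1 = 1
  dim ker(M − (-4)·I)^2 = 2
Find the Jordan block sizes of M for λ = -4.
Block sizes for λ = -4: [2]

From the dimensions of kernels of powers, the number of Jordan blocks of size at least j is d_j − d_{j−1} where d_j = dim ker(N^j) (with d_0 = 0). Computing the differences gives [1, 1].
The number of blocks of size exactly k is (#blocks of size ≥ k) − (#blocks of size ≥ k + 1), so the partition is: 1 block(s) of size 2.
In nonincreasing order the block sizes are [2].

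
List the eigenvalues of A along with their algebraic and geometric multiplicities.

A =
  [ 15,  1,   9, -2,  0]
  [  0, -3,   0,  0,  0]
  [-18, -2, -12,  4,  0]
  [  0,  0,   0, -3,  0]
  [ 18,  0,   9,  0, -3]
λ = -3: alg = 4, geom = 3; λ = 6: alg = 1, geom = 1

Step 1 — factor the characteristic polynomial to read off the algebraic multiplicities:
  χ_A(x) = (x - 6)*(x + 3)^4

Step 2 — compute geometric multiplicities via the rank-nullity identity g(λ) = n − rank(A − λI):
  rank(A − (-3)·I) = 2, so dim ker(A − (-3)·I) = n − 2 = 3
  rank(A − (6)·I) = 4, so dim ker(A − (6)·I) = n − 4 = 1

Summary:
  λ = -3: algebraic multiplicity = 4, geometric multiplicity = 3
  λ = 6: algebraic multiplicity = 1, geometric multiplicity = 1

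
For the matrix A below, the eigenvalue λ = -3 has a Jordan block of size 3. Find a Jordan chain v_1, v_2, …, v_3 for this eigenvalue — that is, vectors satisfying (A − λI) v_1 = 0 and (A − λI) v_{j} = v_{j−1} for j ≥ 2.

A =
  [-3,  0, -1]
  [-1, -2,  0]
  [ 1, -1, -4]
A Jordan chain for λ = -3 of length 3:
v_1 = (-1, -1, 0)ᵀ
v_2 = (0, -1, 1)ᵀ
v_3 = (1, 0, 0)ᵀ

Let N = A − (-3)·I. We want v_3 with N^3 v_3 = 0 but N^2 v_3 ≠ 0; then v_{j-1} := N · v_j for j = 3, …, 2.

Pick v_3 = (1, 0, 0)ᵀ.
Then v_2 = N · v_3 = (0, -1, 1)ᵀ.
Then v_1 = N · v_2 = (-1, -1, 0)ᵀ.

Sanity check: (A − (-3)·I) v_1 = (0, 0, 0)ᵀ = 0. ✓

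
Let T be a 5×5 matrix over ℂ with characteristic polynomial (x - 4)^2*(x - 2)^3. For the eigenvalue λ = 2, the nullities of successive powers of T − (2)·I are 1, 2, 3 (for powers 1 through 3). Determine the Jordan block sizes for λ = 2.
Block sizes for λ = 2: [3]

From the dimensions of kernels of powers, the number of Jordan blocks of size at least j is d_j − d_{j−1} where d_j = dim ker(N^j) (with d_0 = 0). Computing the differences gives [1, 1, 1].
The number of blocks of size exactly k is (#blocks of size ≥ k) − (#blocks of size ≥ k + 1), so the partition is: 1 block(s) of size 3.
In nonincreasing order the block sizes are [3].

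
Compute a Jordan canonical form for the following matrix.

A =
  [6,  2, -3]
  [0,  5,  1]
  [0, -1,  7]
J_3(6)

The characteristic polynomial is
  det(x·I − A) = x^3 - 18*x^2 + 108*x - 216 = (x - 6)^3

Eigenvalues and multiplicities (the geometric multiplicity of λ is n − rank(A − λI), which equals the number of Jordan blocks for λ):
  λ = 6: algebraic multiplicity = 3, geometric multiplicity = 1

Determining the block sizes for each eigenvalue:
  λ = 6: one block (gm = 1), so the single block has size am = 3 → block sizes [3]

Assembling the blocks gives a Jordan form
J =
  [6, 1, 0]
  [0, 6, 1]
  [0, 0, 6]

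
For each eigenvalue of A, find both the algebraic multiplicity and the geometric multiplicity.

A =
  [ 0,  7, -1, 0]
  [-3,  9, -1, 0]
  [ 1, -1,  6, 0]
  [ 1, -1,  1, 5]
λ = 5: alg = 4, geom = 2

Step 1 — factor the characteristic polynomial to read off the algebraic multiplicities:
  χ_A(x) = (x - 5)^4

Step 2 — compute geometric multiplicities via the rank-nullity identity g(λ) = n − rank(A − λI):
  rank(A − (5)·I) = 2, so dim ker(A − (5)·I) = n − 2 = 2

Summary:
  λ = 5: algebraic multiplicity = 4, geometric multiplicity = 2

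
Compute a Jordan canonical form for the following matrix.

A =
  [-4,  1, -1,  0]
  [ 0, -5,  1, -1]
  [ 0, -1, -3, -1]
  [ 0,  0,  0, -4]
J_2(-4) ⊕ J_2(-4)

The characteristic polynomial is
  det(x·I − A) = x^4 + 16*x^3 + 96*x^2 + 256*x + 256 = (x + 4)^4

Eigenvalues and multiplicities (the geometric multiplicity of λ is n − rank(A − λI), which equals the number of Jordan blocks for λ):
  λ = -4: algebraic multiplicity = 4, geometric multiplicity = 2

Determining the block sizes for each eigenvalue:
  λ = -4: with am = 4 and gm = 2, the partition is not yet determined (e.g. several partitions of 4 into 2 parts exist). Let N = A − (-4)·I. Computing rank(N^1) = 2, rank(N^2) = 0; the number of blocks of size ≥ j is rank(N^{j−1}) − rank(N^j), giving [2, 2]. So we have 2 block(s) of size 2 → block sizes [2, 2]

Assembling the blocks gives a Jordan form
J =
  [-4,  1,  0,  0]
  [ 0, -4,  0,  0]
  [ 0,  0, -4,  1]
  [ 0,  0,  0, -4]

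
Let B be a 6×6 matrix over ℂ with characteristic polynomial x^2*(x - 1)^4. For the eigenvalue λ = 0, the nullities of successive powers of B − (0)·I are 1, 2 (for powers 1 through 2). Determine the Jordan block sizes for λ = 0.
Block sizes for λ = 0: [2]

From the dimensions of kernels of powers, the number of Jordan blocks of size at least j is d_j − d_{j−1} where d_j = dim ker(N^j) (with d_0 = 0). Computing the differences gives [1, 1].
The number of blocks of size exactly k is (#blocks of size ≥ k) − (#blocks of size ≥ k + 1), so the partition is: 1 block(s) of size 2.
In nonincreasing order the block sizes are [2].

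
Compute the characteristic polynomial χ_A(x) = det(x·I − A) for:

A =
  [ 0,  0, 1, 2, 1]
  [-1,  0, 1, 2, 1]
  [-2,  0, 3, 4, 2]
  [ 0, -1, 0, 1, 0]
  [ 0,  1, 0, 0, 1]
x^5 - 5*x^4 + 10*x^3 - 10*x^2 + 5*x - 1

Expanding det(x·I − A) (e.g. by cofactor expansion or by noting that A is similar to its Jordan form J, which has the same characteristic polynomial as A) gives
  χ_A(x) = x^5 - 5*x^4 + 10*x^3 - 10*x^2 + 5*x - 1
which factors as (x - 1)^5. The eigenvalues (with algebraic multiplicities) are λ = 1 with multiplicity 5.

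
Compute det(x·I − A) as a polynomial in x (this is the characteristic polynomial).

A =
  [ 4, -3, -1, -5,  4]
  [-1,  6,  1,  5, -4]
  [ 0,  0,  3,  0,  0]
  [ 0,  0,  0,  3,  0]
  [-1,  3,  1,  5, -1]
x^5 - 15*x^4 + 90*x^3 - 270*x^2 + 405*x - 243

Expanding det(x·I − A) (e.g. by cofactor expansion or by noting that A is similar to its Jordan form J, which has the same characteristic polynomial as A) gives
  χ_A(x) = x^5 - 15*x^4 + 90*x^3 - 270*x^2 + 405*x - 243
which factors as (x - 3)^5. The eigenvalues (with algebraic multiplicities) are λ = 3 with multiplicity 5.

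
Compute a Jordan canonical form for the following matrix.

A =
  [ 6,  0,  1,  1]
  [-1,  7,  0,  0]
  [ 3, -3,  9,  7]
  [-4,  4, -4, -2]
J_1(2) ⊕ J_3(6)

The characteristic polynomial is
  det(x·I − A) = x^4 - 20*x^3 + 144*x^2 - 432*x + 432 = (x - 6)^3*(x - 2)

Eigenvalues and multiplicities (the geometric multiplicity of λ is n − rank(A − λI), which equals the number of Jordan blocks for λ):
  λ = 2: algebraic multiplicity = 1, geometric multiplicity = 1
  λ = 6: algebraic multiplicity = 3, geometric multiplicity = 1

Determining the block sizes for each eigenvalue:
  λ = 2: one block (gm = 1), so the single block has size am = 1 → block sizes [1]
  λ = 6: one block (gm = 1), so the single block has size am = 3 → block sizes [3]

Assembling the blocks gives a Jordan form
J =
  [2, 0, 0, 0]
  [0, 6, 1, 0]
  [0, 0, 6, 1]
  [0, 0, 0, 6]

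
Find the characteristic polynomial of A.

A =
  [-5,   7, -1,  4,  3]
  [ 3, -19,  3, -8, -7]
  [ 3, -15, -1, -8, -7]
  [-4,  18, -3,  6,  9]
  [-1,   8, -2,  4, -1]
x^5 + 20*x^4 + 160*x^3 + 640*x^2 + 1280*x + 1024

Expanding det(x·I − A) (e.g. by cofactor expansion or by noting that A is similar to its Jordan form J, which has the same characteristic polynomial as A) gives
  χ_A(x) = x^5 + 20*x^4 + 160*x^3 + 640*x^2 + 1280*x + 1024
which factors as (x + 4)^5. The eigenvalues (with algebraic multiplicities) are λ = -4 with multiplicity 5.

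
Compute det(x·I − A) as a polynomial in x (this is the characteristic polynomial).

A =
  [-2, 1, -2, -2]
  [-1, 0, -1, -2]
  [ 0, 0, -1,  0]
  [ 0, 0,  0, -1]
x^4 + 4*x^3 + 6*x^2 + 4*x + 1

Expanding det(x·I − A) (e.g. by cofactor expansion or by noting that A is similar to its Jordan form J, which has the same characteristic polynomial as A) gives
  χ_A(x) = x^4 + 4*x^3 + 6*x^2 + 4*x + 1
which factors as (x + 1)^4. The eigenvalues (with algebraic multiplicities) are λ = -1 with multiplicity 4.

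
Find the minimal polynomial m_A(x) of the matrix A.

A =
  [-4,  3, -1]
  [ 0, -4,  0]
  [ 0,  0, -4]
x^2 + 8*x + 16

The characteristic polynomial is χ_A(x) = (x + 4)^3, so the eigenvalues are known. The minimal polynomial is
  m_A(x) = Π_λ (x − λ)^{k_λ}
where k_λ is the size of the *largest* Jordan block for λ (equivalently, the smallest k with (A − λI)^k v = 0 for every generalised eigenvector v of λ).

  λ = -4: largest Jordan block has size 2, contributing (x + 4)^2

So m_A(x) = (x + 4)^2 = x^2 + 8*x + 16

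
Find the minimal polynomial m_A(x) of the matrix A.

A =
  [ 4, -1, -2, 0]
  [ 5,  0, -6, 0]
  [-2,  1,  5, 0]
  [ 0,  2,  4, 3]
x^3 - 9*x^2 + 27*x - 27

The characteristic polynomial is χ_A(x) = (x - 3)^4, so the eigenvalues are known. The minimal polynomial is
  m_A(x) = Π_λ (x − λ)^{k_λ}
where k_λ is the size of the *largest* Jordan block for λ (equivalently, the smallest k with (A − λI)^k v = 0 for every generalised eigenvector v of λ).

  λ = 3: largest Jordan block has size 3, contributing (x − 3)^3

So m_A(x) = (x - 3)^3 = x^3 - 9*x^2 + 27*x - 27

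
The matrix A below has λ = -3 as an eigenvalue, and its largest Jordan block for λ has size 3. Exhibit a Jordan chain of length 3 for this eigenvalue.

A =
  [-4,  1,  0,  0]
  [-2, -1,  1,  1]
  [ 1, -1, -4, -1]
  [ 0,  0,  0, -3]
A Jordan chain for λ = -3 of length 3:
v_1 = (-1, -1, 0, 0)ᵀ
v_2 = (-1, -2, 1, 0)ᵀ
v_3 = (1, 0, 0, 0)ᵀ

Let N = A − (-3)·I. We want v_3 with N^3 v_3 = 0 but N^2 v_3 ≠ 0; then v_{j-1} := N · v_j for j = 3, …, 2.

Pick v_3 = (1, 0, 0, 0)ᵀ.
Then v_2 = N · v_3 = (-1, -2, 1, 0)ᵀ.
Then v_1 = N · v_2 = (-1, -1, 0, 0)ᵀ.

Sanity check: (A − (-3)·I) v_1 = (0, 0, 0, 0)ᵀ = 0. ✓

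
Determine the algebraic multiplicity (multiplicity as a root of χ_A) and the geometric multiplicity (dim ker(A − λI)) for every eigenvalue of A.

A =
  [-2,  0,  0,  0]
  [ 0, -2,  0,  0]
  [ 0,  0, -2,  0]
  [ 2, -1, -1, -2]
λ = -2: alg = 4, geom = 3

Step 1 — factor the characteristic polynomial to read off the algebraic multiplicities:
  χ_A(x) = (x + 2)^4

Step 2 — compute geometric multiplicities via the rank-nullity identity g(λ) = n − rank(A − λI):
  rank(A − (-2)·I) = 1, so dim ker(A − (-2)·I) = n − 1 = 3

Summary:
  λ = -2: algebraic multiplicity = 4, geometric multiplicity = 3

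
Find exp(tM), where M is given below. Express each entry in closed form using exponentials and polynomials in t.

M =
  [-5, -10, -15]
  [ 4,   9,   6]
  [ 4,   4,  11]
e^{tM} =
  [-10*t*exp(5*t) + exp(5*t), -10*t*exp(5*t), -15*t*exp(5*t)]
  [4*t*exp(5*t), 4*t*exp(5*t) + exp(5*t), 6*t*exp(5*t)]
  [4*t*exp(5*t), 4*t*exp(5*t), 6*t*exp(5*t) + exp(5*t)]

Strategy: write M = P · J · P⁻¹ where J is a Jordan canonical form, so e^{tM} = P · e^{tJ} · P⁻¹, and e^{tJ} can be computed block-by-block.

M has Jordan form
J =
  [5, 1, 0]
  [0, 5, 0]
  [0, 0, 5]
(up to reordering of blocks).

Per-block formulas:
  For a 1×1 block at λ = 5: exp(t · [5]) = [e^(5t)].
  For a 2×2 Jordan block J_2(5): exp(t · J_2(5)) = e^(5t)·(I + t·N), where N is the 2×2 nilpotent shift.

After assembling e^{tJ} and conjugating by P, we get:

e^{tM} =
  [-10*t*exp(5*t) + exp(5*t), -10*t*exp(5*t), -15*t*exp(5*t)]
  [4*t*exp(5*t), 4*t*exp(5*t) + exp(5*t), 6*t*exp(5*t)]
  [4*t*exp(5*t), 4*t*exp(5*t), 6*t*exp(5*t) + exp(5*t)]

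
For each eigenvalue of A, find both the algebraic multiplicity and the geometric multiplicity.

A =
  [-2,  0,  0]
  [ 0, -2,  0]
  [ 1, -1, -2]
λ = -2: alg = 3, geom = 2

Step 1 — factor the characteristic polynomial to read off the algebraic multiplicities:
  χ_A(x) = (x + 2)^3

Step 2 — compute geometric multiplicities via the rank-nullity identity g(λ) = n − rank(A − λI):
  rank(A − (-2)·I) = 1, so dim ker(A − (-2)·I) = n − 1 = 2

Summary:
  λ = -2: algebraic multiplicity = 3, geometric multiplicity = 2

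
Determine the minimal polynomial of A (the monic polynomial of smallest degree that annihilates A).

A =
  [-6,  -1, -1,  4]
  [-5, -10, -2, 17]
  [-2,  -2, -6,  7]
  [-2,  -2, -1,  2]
x^2 + 10*x + 25

The characteristic polynomial is χ_A(x) = (x + 5)^4, so the eigenvalues are known. The minimal polynomial is
  m_A(x) = Π_λ (x − λ)^{k_λ}
where k_λ is the size of the *largest* Jordan block for λ (equivalently, the smallest k with (A − λI)^k v = 0 for every generalised eigenvector v of λ).

  λ = -5: largest Jordan block has size 2, contributing (x + 5)^2

So m_A(x) = (x + 5)^2 = x^2 + 10*x + 25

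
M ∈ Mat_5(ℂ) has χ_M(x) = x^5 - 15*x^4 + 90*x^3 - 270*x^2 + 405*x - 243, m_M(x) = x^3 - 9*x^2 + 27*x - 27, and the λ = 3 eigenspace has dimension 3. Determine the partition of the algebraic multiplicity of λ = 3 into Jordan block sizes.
Block sizes for λ = 3: [3, 1, 1]

Step 1 — from the characteristic polynomial, algebraic multiplicity of λ = 3 is 5. From dim ker(M − (3)·I) = 3, there are exactly 3 Jordan blocks for λ = 3.
Step 2 — from the minimal polynomial, the factor (x − 3)^3 tells us the largest block for λ = 3 has size 3.
Step 3 — with total size 5, 3 blocks, and largest block 3, the block sizes (in nonincreasing order) are [3, 1, 1].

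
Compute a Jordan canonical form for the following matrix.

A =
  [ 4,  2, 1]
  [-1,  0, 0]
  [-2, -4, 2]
J_3(2)

The characteristic polynomial is
  det(x·I − A) = x^3 - 6*x^2 + 12*x - 8 = (x - 2)^3

Eigenvalues and multiplicities (the geometric multiplicity of λ is n − rank(A − λI), which equals the number of Jordan blocks for λ):
  λ = 2: algebraic multiplicity = 3, geometric multiplicity = 1

Determining the block sizes for each eigenvalue:
  λ = 2: one block (gm = 1), so the single block has size am = 3 → block sizes [3]

Assembling the blocks gives a Jordan form
J =
  [2, 1, 0]
  [0, 2, 1]
  [0, 0, 2]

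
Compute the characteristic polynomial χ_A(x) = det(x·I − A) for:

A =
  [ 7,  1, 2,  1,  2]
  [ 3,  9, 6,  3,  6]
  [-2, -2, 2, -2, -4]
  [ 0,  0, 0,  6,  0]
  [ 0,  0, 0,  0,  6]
x^5 - 30*x^4 + 360*x^3 - 2160*x^2 + 6480*x - 7776

Expanding det(x·I − A) (e.g. by cofactor expansion or by noting that A is similar to its Jordan form J, which has the same characteristic polynomial as A) gives
  χ_A(x) = x^5 - 30*x^4 + 360*x^3 - 2160*x^2 + 6480*x - 7776
which factors as (x - 6)^5. The eigenvalues (with algebraic multiplicities) are λ = 6 with multiplicity 5.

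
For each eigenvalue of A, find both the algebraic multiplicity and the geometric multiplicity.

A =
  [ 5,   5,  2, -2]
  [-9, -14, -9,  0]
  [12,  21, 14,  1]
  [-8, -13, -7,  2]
λ = 1: alg = 3, geom = 1; λ = 4: alg = 1, geom = 1

Step 1 — factor the characteristic polynomial to read off the algebraic multiplicities:
  χ_A(x) = (x - 4)*(x - 1)^3

Step 2 — compute geometric multiplicities via the rank-nullity identity g(λ) = n − rank(A − λI):
  rank(A − (1)·I) = 3, so dim ker(A − (1)·I) = n − 3 = 1
  rank(A − (4)·I) = 3, so dim ker(A − (4)·I) = n − 3 = 1

Summary:
  λ = 1: algebraic multiplicity = 3, geometric multiplicity = 1
  λ = 4: algebraic multiplicity = 1, geometric multiplicity = 1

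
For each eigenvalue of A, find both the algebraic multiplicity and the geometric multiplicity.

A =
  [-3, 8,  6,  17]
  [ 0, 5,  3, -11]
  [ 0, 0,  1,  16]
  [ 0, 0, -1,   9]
λ = -3: alg = 1, geom = 1; λ = 5: alg = 3, geom = 1

Step 1 — factor the characteristic polynomial to read off the algebraic multiplicities:
  χ_A(x) = (x - 5)^3*(x + 3)

Step 2 — compute geometric multiplicities via the rank-nullity identity g(λ) = n − rank(A − λI):
  rank(A − (-3)·I) = 3, so dim ker(A − (-3)·I) = n − 3 = 1
  rank(A − (5)·I) = 3, so dim ker(A − (5)·I) = n − 3 = 1

Summary:
  λ = -3: algebraic multiplicity = 1, geometric multiplicity = 1
  λ = 5: algebraic multiplicity = 3, geometric multiplicity = 1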